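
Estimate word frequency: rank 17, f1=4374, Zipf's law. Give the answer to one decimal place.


Zipf's law: f(r) = f(1) / r
f(1) = 4374
f(17) = 4374 / 17
= 257.3 occurrences


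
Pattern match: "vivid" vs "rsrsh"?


Pattern of "vivid": [0, 1, 0, 1, 2]
Pattern of "rsrsh": [0, 1, 0, 1, 2]
Patterns match
Same pattern = Yes


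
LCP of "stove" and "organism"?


Word 1: "stove"
Word 2: "organism"
Comparing from start:
  Pos 0: 's' != 'o' (stop)
LCP = "" (length 0)


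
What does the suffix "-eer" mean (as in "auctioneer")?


Suffix: -eer
Example: auctioneer = auction + -eer
Meaning = one who is concerned with


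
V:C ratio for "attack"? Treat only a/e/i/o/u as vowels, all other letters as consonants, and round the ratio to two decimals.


Word: "attack"
Vowels (a,e,i,o,u): 2
Consonants: 4
Ratio = 2/4
= 0.50


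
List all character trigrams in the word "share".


Word: "share" (length 5)
Number of trigrams = 5 - 3 + 1 = 3
  Position 0: "sha"
  Position 1: "har"
  Position 2: "are"
Trigrams = "sha", "har", "are"


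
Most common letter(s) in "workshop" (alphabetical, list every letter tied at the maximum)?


Word: "workshop"
Letter counts:
  'h': 1
  'k': 1
  'o': 2
  'p': 1
  'r': 1
  's': 1
  'w': 1
Maximum count = 2
Most frequent = 'o' (2 times each)


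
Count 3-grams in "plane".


Word: "plane" (length 5)
Number of 3-grams = length - 3 + 1 = 5 - 3 + 1
= 3


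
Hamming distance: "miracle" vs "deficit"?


Comparing character by character (same length = 7):
  Pos 0: 'm' vs 'd' !=
  Pos 1: 'i' vs 'e' !=
  Pos 2: 'r' vs 'f' !=
  Pos 3: 'a' vs 'i' !=
  Pos 4: 'c' vs 'c' =
  Pos 5: 'l' vs 'i' !=
  Pos 6: 'e' vs 't' !=
Hamming distance = 6


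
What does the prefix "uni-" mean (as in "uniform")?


Prefix: uni-
As in: uniform -> uni- + form
Meaning = one


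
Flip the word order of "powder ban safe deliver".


Original: "powder ban safe deliver"
Words (1..n): powder | ban | safe | deliver
Reversed (n..1): deliver | safe | ban | powder
Result = "deliver safe ban powder"


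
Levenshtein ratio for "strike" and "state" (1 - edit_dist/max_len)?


Word 1: "strike" (length 6)
Word 2: "state" (length 5)
One optimal edit sequence:
  1. keep 's'
  2. keep 't'
  3. delete 'r'  (+1)
  4. substitute 'i' -> 'a'  (+1)
  5. substitute 'k' -> 't'  (+1)
  6. keep 'e'
Edit distance = 3
Max length = max(6, 5) = 6
Similarity = 1 - 3/6
= 0.5000


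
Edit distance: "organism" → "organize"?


Word 1: "organism" (length 8)
Word 2: "organize" (length 8)
One optimal edit sequence (insert/delete/substitute each cost 1):
  1. keep 'o'
  2. keep 'r'
  3. keep 'g'
  4. keep 'a'
  5. keep 'n'
  6. keep 'i'
  7. substitute 's' -> 'z'  (+1)
  8. substitute 'm' -> 'e'  (+1)
Total edit operations: 2
Edit distance = 2


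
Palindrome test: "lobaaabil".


Word: "lobaaabil"
Reversed: "libaaabol"
Forward == Backward? lobaaabil != libaaabol
Palindrome = No


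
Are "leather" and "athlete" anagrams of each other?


Word 1: "leather" → sorted: aeehlrt
Word 2: "athlete" → sorted: aeehltt
Same letters? aeehlrt != aeehltt
Anagram = No


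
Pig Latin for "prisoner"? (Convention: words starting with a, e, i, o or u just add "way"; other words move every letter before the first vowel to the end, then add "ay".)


Word: "prisoner"
Starts with consonant(s) → move to end, add 'ay'
Consonant cluster: "pr"
Pig Latin = "isonerpray"


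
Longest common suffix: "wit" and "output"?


Word 1: "wit"
Word 2: "output"
Comparing from end:
  Pos -1: 't' == 't'
  Pos -2: 'i' != 'u' (stop)
LCS = "t" (length 1)


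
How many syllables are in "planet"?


Word: "planet"
Syllable breakdown: plan-et
Counting: 2 parts
= 2 syllables


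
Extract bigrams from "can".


Word: "can" (length 3)
Number of bigrams = 3 - 2 + 1 = 2
  Position 0: "ca"
  Position 1: "an"
Bigrams = "ca", "an"


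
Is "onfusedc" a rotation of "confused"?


Word: "confused", Candidate: "onfusedc"
Method: check if candidate is substring of word+word
"confusedconfused" contains "onfusedc"? Yes
Is rotation = Yes


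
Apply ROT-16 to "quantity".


Word: "quantity"
Shift: 16
Each letter → (letter + shift) mod 26:
  'q' (16) + 16 = 6 → 'g'
  'u' (20) + 16 = 10 → 'k'
  'a' (0) + 16 = 16 → 'q'
  'n' (13) + 16 = 3 → 'd'
  't' (19) + 16 = 9 → 'j'
  'i' (8) + 16 = 24 → 'y'
  't' (19) + 16 = 9 → 'j'
  'y' (24) + 16 = 14 → 'o'
Result = "gkqdjyjo"


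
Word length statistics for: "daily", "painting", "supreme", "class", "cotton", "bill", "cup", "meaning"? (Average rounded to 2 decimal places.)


Lengths: "daily"=5, "painting"=8, "supreme"=7, "class"=5, "cotton"=6, "bill"=4, "cup"=3, "meaning"=7
Sum = 45, Count = 8
Average = 45/8 = 5.63
= avg=5.63, min=3, max=8


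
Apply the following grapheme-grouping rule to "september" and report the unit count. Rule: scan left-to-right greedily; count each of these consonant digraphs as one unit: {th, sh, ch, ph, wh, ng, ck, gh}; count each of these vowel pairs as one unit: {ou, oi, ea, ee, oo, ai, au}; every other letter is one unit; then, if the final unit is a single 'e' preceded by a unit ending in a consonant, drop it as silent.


Word: "september" (9 letters)
Left-to-right scan:
  (1) 's' (letter)
  (2) 'e' (letter)
  (3) 'p' (letter)
  (4) 't' (letter)
  (5) 'e' (letter)
  (6) 'm' (letter)
  (7) 'b' (letter)
  (8) 'e' (letter)
  (9) 'r' (letter)
Units from scan: 9
Sound units = 9 units


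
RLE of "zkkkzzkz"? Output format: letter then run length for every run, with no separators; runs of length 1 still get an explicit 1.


String: "zkkkzzkz"
Scanning for consecutive runs:
  'z' x 1
  'k' x 3
  'z' x 2
  'k' x 1
  'z' x 1
RLE = "z1k3z2k1z1"


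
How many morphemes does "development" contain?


Word: "development"
Morphemes: develop | -ment
Each morpheme carries meaning
= 2 morphemes


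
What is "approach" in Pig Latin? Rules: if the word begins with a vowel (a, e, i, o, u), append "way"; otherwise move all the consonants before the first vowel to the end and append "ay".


Word: "approach"
Starts with vowel → add 'way'
Pig Latin = "approachway"


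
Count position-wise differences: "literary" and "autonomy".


Comparing character by character (same length = 8):
  Pos 0: 'l' vs 'a' !=
  Pos 1: 'i' vs 'u' !=
  Pos 2: 't' vs 't' =
  Pos 3: 'e' vs 'o' !=
  Pos 4: 'r' vs 'n' !=
  Pos 5: 'a' vs 'o' !=
  Pos 6: 'r' vs 'm' !=
  Pos 7: 'y' vs 'y' =
Hamming distance = 6


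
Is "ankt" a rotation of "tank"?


Word: "tank", Candidate: "ankt"
Method: check if candidate is substring of word+word
"tanktank" contains "ankt"? Yes
Is rotation = Yes


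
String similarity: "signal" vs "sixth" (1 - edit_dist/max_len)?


Word 1: "signal" (length 6)
Word 2: "sixth" (length 5)
One optimal edit sequence:
  1. keep 's'
  2. keep 'i'
  3. delete 'g'  (+1)
  4. substitute 'n' -> 'x'  (+1)
  5. substitute 'a' -> 't'  (+1)
  6. substitute 'l' -> 'h'  (+1)
Edit distance = 4
Max length = max(6, 5) = 6
Similarity = 1 - 4/6
= 0.3333


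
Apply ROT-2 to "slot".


Word: "slot"
Shift: 2
Each letter → (letter + shift) mod 26:
  's' (18) + 2 = 20 → 'u'
  'l' (11) + 2 = 13 → 'n'
  'o' (14) + 2 = 16 → 'q'
  't' (19) + 2 = 21 → 'v'
Result = "unqv"


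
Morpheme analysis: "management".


Word: "management"
Morphemes: manage / -ment
Each morpheme carries meaning
= 2 morphemes


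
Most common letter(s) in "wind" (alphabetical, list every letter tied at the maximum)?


Word: "wind"
Letter counts:
  'd': 1
  'i': 1
  'n': 1
  'w': 1
Maximum count = 1
Most frequent = 'd', 'i', 'n', 'w' (1 time each)


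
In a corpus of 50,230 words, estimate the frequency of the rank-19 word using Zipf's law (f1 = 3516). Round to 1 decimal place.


Zipf's law: f(r) = f(1) / r
f(1) = 3516
f(19) = 3516 / 19
= 185.1 occurrences


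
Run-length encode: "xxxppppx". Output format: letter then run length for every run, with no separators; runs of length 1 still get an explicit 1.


String: "xxxppppx"
Scanning for consecutive runs:
  'x' x 3
  'p' x 4
  'x' x 1
RLE = "x3p4x1"


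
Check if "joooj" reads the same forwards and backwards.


Word: "joooj"
Reversed: "joooj"
Forward == Backward? joooj == joooj
Palindrome = Yes


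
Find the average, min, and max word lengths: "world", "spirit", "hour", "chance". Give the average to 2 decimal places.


Lengths: "world"=5, "spirit"=6, "hour"=4, "chance"=6
Sum = 21, Count = 4
Average = 21/4 = 5.25
= avg=5.25, min=4, max=6


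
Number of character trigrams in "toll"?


Word: "toll" (length 4)
Number of 3-grams = length - 3 + 1 = 4 - 3 + 1
= 2


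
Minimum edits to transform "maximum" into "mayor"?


Word 1: "maximum" (length 7)
Word 2: "mayor" (length 5)
One optimal edit sequence (insert/delete/substitute each cost 1):
  1. keep 'm'
  2. keep 'a'
  3. delete 'x'  (+1)
  4. delete 'i'  (+1)
  5. substitute 'm' -> 'y'  (+1)
  6. substitute 'u' -> 'o'  (+1)
  7. substitute 'm' -> 'r'  (+1)
Total edit operations: 5
Edit distance = 5


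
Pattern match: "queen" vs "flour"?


Pattern of "queen": [0, 1, 2, 2, 3]
Pattern of "flour": [0, 1, 2, 3, 4]
Patterns do not match
Same pattern = No


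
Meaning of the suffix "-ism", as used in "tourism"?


Suffix: -ism
Example: tourism = tour + -ism
Meaning = belief / practice


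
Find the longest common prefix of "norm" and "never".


Word 1: "norm"
Word 2: "never"
Comparing from start:
  Pos 0: 'n' == 'n'
  Pos 1: 'o' != 'e' (stop)
LCP = "n" (length 1)


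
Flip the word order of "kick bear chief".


Original: "kick bear chief"
Words (1..n): kick | bear | chief
Reversed (n..1): chief | bear | kick
Result = "chief bear kick"


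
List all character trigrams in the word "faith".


Word: "faith" (length 5)
Number of trigrams = 5 - 3 + 1 = 3
  Position 0: "fai"
  Position 1: "ait"
  Position 2: "ith"
Trigrams = "fai", "ait", "ith"


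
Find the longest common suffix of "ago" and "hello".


Word 1: "ago"
Word 2: "hello"
Comparing from end:
  Pos -1: 'o' == 'o'
  Pos -2: 'g' != 'l' (stop)
LCS = "o" (length 1)


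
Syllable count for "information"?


Word: "information"
Syllable breakdown: in | for | ma | tion
Counting: 4 parts
= 4 syllables


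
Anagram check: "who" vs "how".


Word 1: "who" → sorted: how
Word 2: "how" → sorted: how
Same letters? how == how
Anagram = Yes


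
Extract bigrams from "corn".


Word: "corn" (length 4)
Number of bigrams = 4 - 2 + 1 = 3
  Position 0: "co"
  Position 1: "or"
  Position 2: "rn"
Bigrams = "co", "or", "rn"


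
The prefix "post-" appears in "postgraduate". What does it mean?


Prefix: post-
Example: postgraduate (post- + graduate)
Meaning = after


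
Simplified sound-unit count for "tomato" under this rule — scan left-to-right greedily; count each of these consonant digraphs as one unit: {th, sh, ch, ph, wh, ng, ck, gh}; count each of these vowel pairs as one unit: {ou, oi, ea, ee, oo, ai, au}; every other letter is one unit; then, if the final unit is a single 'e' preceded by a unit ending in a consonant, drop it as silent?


Word: "tomato" (6 letters)
Left-to-right scan:
  [1] 't' (letter)
  [2] 'o' (letter)
  [3] 'm' (letter)
  [4] 'a' (letter)
  [5] 't' (letter)
  [6] 'o' (letter)
Units from scan: 6
Sound units = 6 units


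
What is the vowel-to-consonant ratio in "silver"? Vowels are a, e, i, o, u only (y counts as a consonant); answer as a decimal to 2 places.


Word: "silver"
Vowels (a,e,i,o,u): 2
Consonants: 4
Ratio = 2/4
= 0.50


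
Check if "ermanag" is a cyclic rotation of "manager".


Word: "manager", Candidate: "ermanag"
Method: check if candidate is substring of word+word
"managermanager" contains "ermanag"? Yes
Is rotation = Yes


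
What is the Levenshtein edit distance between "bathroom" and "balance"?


Word 1: "bathroom" (length 8)
Word 2: "balance" (length 7)
One optimal edit sequence (insert/delete/substitute each cost 1):
  1. keep 'b'
  2. keep 'a'
  3. delete 't'  (+1)
  4. substitute 'h' -> 'l'  (+1)
  5. substitute 'r' -> 'a'  (+1)
  6. substitute 'o' -> 'n'  (+1)
  7. substitute 'o' -> 'c'  (+1)
  8. substitute 'm' -> 'e'  (+1)
Total edit operations: 6
Edit distance = 6


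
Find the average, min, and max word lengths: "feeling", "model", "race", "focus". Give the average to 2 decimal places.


Lengths: "feeling"=7, "model"=5, "race"=4, "focus"=5
Sum = 21, Count = 4
Average = 21/4 = 5.25
= avg=5.25, min=4, max=7


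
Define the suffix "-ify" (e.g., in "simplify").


Suffix: -ify
Example: simplify (simple + -ify, with a spelling change)
Meaning = to make


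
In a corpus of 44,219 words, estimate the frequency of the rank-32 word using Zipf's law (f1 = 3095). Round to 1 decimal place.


Zipf's law: f(r) = f(1) / r
f(1) = 3095
f(32) = 3095 / 32
= 96.7 occurrences


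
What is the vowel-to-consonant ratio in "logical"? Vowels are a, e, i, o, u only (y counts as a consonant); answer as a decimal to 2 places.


Word: "logical"
Vowels (a,e,i,o,u): 3
Consonants: 4
Ratio = 3/4
= 0.75


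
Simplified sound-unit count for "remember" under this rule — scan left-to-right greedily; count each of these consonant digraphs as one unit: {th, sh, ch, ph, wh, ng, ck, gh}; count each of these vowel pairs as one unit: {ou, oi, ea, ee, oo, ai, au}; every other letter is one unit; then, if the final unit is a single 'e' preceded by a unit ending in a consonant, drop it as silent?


Word: "remember" (8 letters)
Left-to-right scan:
  1. 'r' (letter)
  2. 'e' (letter)
  3. 'm' (letter)
  4. 'e' (letter)
  5. 'm' (letter)
  6. 'b' (letter)
  7. 'e' (letter)
  8. 'r' (letter)
Units from scan: 8
Sound units = 8 units


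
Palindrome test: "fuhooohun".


Word: "fuhooohun"
Reversed: "nuhooohuf"
Forward == Backward? fuhooohun != nuhooohuf
Palindrome = No


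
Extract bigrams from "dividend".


Word: "dividend" (length 8)
Number of bigrams = 8 - 2 + 1 = 7
  Position 0: "di"
  Position 1: "iv"
  Position 2: "vi"
  Position 3: "id"
  Position 4: "de"
  Position 5: "en"
  Position 6: "nd"
Bigrams = "di", "iv", "vi", "id", "de", "en", "nd"


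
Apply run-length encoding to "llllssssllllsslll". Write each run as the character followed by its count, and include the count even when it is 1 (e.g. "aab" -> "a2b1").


String: "llllssssllllsslll"
Scanning for consecutive runs:
  'l' x 4
  's' x 4
  'l' x 4
  's' x 2
  'l' x 3
RLE = "l4s4l4s2l3"


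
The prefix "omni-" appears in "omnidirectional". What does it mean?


Prefix: omni-
Example: omnidirectional (omni- + directional)
Meaning = all


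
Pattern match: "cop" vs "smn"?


Pattern of "cop": [0, 1, 2]
Pattern of "smn": [0, 1, 2]
Patterns match
Same pattern = Yes


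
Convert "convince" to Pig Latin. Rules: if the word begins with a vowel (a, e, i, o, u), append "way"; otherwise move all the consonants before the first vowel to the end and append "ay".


Word: "convince"
Starts with consonant(s) → move to end, add 'ay'
Consonant cluster: "c"
Pig Latin = "onvincecay"


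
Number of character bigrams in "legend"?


Word: "legend" (length 6)
Number of 2-grams = length - 2 + 1 = 6 - 2 + 1
= 5


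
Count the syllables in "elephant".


Word: "elephant"
Syllable breakdown: el-e-phant
Counting: 3 parts
= 3 syllables


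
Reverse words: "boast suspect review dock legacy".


Original: "boast suspect review dock legacy"
Words (1..n): boast | suspect | review | dock | legacy
Reversed (n..1): legacy | dock | review | suspect | boast
Result = "legacy dock review suspect boast"


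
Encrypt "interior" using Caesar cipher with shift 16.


Word: "interior"
Shift: 16
Each letter → (letter + shift) mod 26:
  'i' (8) + 16 = 24 → 'y'
  'n' (13) + 16 = 3 → 'd'
  't' (19) + 16 = 9 → 'j'
  'e' (4) + 16 = 20 → 'u'
  'r' (17) + 16 = 7 → 'h'
  'i' (8) + 16 = 24 → 'y'
  'o' (14) + 16 = 4 → 'e'
  'r' (17) + 16 = 7 → 'h'
Result = "ydjuhyeh"


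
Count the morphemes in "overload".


Word: "overload"
Morphemes: over- | load
Each morpheme carries meaning
= 2 morphemes


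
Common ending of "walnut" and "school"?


Word 1: "walnut"
Word 2: "school"
Comparing from end:
  Pos -1: 't' != 'l' (stop)
LCS = "" (length 0)


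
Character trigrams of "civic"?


Word: "civic" (length 5)
Number of trigrams = 5 - 3 + 1 = 3
  Position 0: "civ"
  Position 1: "ivi"
  Position 2: "vic"
Trigrams = "civ", "ivi", "vic"


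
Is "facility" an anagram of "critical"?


Word 1: "critical" → sorted: acciilrt
Word 2: "facility" → sorted: acfiilty
Same letters? acciilrt != acfiilty
Anagram = No


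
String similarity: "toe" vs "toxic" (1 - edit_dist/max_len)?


Word 1: "toe" (length 3)
Word 2: "toxic" (length 5)
One optimal edit sequence:
  1. keep 't'
  2. keep 'o'
  3. insert 'x'  (+1)
  4. insert 'i'  (+1)
  5. substitute 'e' -> 'c'  (+1)
Edit distance = 3
Max length = max(3, 5) = 5
Similarity = 1 - 3/5
= 0.4000


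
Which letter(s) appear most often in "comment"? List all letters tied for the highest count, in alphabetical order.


Word: "comment"
Letter counts:
  'c': 1
  'e': 1
  'm': 2
  'n': 1
  'o': 1
  't': 1
Maximum count = 2
Most frequent = 'm' (2 times each)


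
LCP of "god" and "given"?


Word 1: "god"
Word 2: "given"
Comparing from start:
  Pos 0: 'g' == 'g'
  Pos 1: 'o' != 'i' (stop)
LCP = "g" (length 1)


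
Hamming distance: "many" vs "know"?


Comparing character by character (same length = 4):
  Pos 0: 'm' vs 'k' !=
  Pos 1: 'a' vs 'n' !=
  Pos 2: 'n' vs 'o' !=
  Pos 3: 'y' vs 'w' !=
Hamming distance = 4


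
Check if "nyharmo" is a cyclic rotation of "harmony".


Word: "harmony", Candidate: "nyharmo"
Method: check if candidate is substring of word+word
"harmonyharmony" contains "nyharmo"? Yes
Is rotation = Yes


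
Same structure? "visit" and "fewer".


Pattern of "visit": [0, 1, 2, 1, 3]
Pattern of "fewer": [0, 1, 2, 1, 3]
Patterns match
Same pattern = Yes


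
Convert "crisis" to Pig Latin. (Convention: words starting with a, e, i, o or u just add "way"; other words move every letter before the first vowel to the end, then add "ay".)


Word: "crisis"
Starts with consonant(s) → move to end, add 'ay'
Consonant cluster: "cr"
Pig Latin = "isiscray"


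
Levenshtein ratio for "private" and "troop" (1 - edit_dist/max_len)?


Word 1: "private" (length 7)
Word 2: "troop" (length 5)
One optimal edit sequence:
  1. substitute 'p' -> 't'  (+1)
  2. keep 'r'
  3. delete 'i'  (+1)
  4. delete 'v'  (+1)
  5. substitute 'a' -> 'o'  (+1)
  6. substitute 't' -> 'o'  (+1)
  7. substitute 'e' -> 'p'  (+1)
Edit distance = 6
Max length = max(7, 5) = 7
Similarity = 1 - 6/7
= 0.1429


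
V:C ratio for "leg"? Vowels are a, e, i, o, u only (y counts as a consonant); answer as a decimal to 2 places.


Word: "leg"
Vowels (a,e,i,o,u): 1
Consonants: 2
Ratio = 1/2
= 0.50


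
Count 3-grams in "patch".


Word: "patch" (length 5)
Number of 3-grams = length - 3 + 1 = 5 - 3 + 1
= 3


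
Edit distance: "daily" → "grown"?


Word 1: "daily" (length 5)
Word 2: "grown" (length 5)
One optimal edit sequence (insert/delete/substitute each cost 1):
  1. substitute 'd' -> 'g'  (+1)
  2. substitute 'a' -> 'r'  (+1)
  3. substitute 'i' -> 'o'  (+1)
  4. substitute 'l' -> 'w'  (+1)
  5. substitute 'y' -> 'n'  (+1)
Total edit operations: 5
Edit distance = 5


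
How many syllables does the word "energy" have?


Word: "energy"
Syllable breakdown: en | er | gy
Counting: 3 parts
= 3 syllables


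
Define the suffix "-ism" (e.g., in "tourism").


Suffix: -ism
Example: tourism = tour + -ism
Meaning = belief / practice


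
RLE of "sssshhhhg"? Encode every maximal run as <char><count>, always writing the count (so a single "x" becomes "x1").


String: "sssshhhhg"
Scanning for consecutive runs:
  's' x 4
  'h' x 4
  'g' x 1
RLE = "s4h4g1"


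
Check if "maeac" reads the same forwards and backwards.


Word: "maeac"
Reversed: "caeam"
Forward == Backward? maeac != caeam
Palindrome = No


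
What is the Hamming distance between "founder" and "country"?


Comparing character by character (same length = 7):
  Pos 0: 'f' vs 'c' !=
  Pos 1: 'o' vs 'o' =
  Pos 2: 'u' vs 'u' =
  Pos 3: 'n' vs 'n' =
  Pos 4: 'd' vs 't' !=
  Pos 5: 'e' vs 'r' !=
  Pos 6: 'r' vs 'y' !=
Hamming distance = 4


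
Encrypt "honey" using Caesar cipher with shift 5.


Word: "honey"
Shift: 5
Each letter → (letter + shift) mod 26:
  'h' (7) + 5 = 12 → 'm'
  'o' (14) + 5 = 19 → 't'
  'n' (13) + 5 = 18 → 's'
  'e' (4) + 5 = 9 → 'j'
  'y' (24) + 5 = 3 → 'd'
Result = "mtsjd"


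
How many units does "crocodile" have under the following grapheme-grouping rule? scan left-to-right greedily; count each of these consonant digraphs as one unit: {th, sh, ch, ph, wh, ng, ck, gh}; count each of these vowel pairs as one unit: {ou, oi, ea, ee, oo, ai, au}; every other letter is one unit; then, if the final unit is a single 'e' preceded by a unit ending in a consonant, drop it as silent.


Word: "crocodile" (9 letters)
Left-to-right scan:
  (1) 'c' (letter)
  (2) 'r' (letter)
  (3) 'o' (letter)
  (4) 'c' (letter)
  (5) 'o' (letter)
  (6) 'd' (letter)
  (7) 'i' (letter)
  (8) 'l' (letter)
  (9) 'e' (letter)
Units from scan: 9
Final unit is 'e' after a consonant -> drop as silent (-1)
Sound units = 8 units


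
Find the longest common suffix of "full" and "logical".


Word 1: "full"
Word 2: "logical"
Comparing from end:
  Pos -1: 'l' == 'l'
  Pos -2: 'l' != 'a' (stop)
LCS = "l" (length 1)


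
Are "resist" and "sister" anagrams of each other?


Word 1: "resist" → sorted: eirsst
Word 2: "sister" → sorted: eirsst
Same letters? eirsst == eirsst
Anagram = Yes


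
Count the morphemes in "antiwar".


Word: "antiwar"
Morphemes: anti- | war
Each morpheme carries meaning
= 2 morphemes


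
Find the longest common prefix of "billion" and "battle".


Word 1: "billion"
Word 2: "battle"
Comparing from start:
  Pos 0: 'b' == 'b'
  Pos 1: 'i' != 'a' (stop)
LCP = "b" (length 1)


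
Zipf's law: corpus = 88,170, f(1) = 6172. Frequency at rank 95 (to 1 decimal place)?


Zipf's law: f(r) = f(1) / r
f(1) = 6172
f(95) = 6172 / 95
= 65.0 occurrences


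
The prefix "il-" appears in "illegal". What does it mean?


Prefix: il-
As in: illegal -> il- + legal
Meaning = not


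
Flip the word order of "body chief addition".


Original: "body chief addition"
Words (1..n): body | chief | addition
Reversed (n..1): addition | chief | body
Result = "addition chief body"


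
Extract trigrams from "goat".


Word: "goat" (length 4)
Number of trigrams = 4 - 3 + 1 = 2
  Position 0: "goa"
  Position 1: "oat"
Trigrams = "goa", "oat"


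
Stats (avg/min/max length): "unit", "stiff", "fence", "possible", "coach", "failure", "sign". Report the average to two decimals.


Lengths: "unit"=4, "stiff"=5, "fence"=5, "possible"=8, "coach"=5, "failure"=7, "sign"=4
Sum = 38, Count = 7
Average = 38/7 = 5.43
= avg=5.43, min=4, max=8


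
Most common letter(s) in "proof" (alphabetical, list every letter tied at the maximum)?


Word: "proof"
Letter counts:
  'f': 1
  'o': 2
  'p': 1
  'r': 1
Maximum count = 2
Most frequent = 'o' (2 times each)


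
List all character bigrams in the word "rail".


Word: "rail" (length 4)
Number of bigrams = 4 - 2 + 1 = 3
  Position 0: "ra"
  Position 1: "ai"
  Position 2: "il"
Bigrams = "ra", "ai", "il"


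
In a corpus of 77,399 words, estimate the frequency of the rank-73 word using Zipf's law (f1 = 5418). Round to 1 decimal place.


Zipf's law: f(r) = f(1) / r
f(1) = 5418
f(73) = 5418 / 73
= 74.2 occurrences


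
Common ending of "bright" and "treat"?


Word 1: "bright"
Word 2: "treat"
Comparing from end:
  Pos -1: 't' == 't'
  Pos -2: 'h' != 'a' (stop)
LCS = "t" (length 1)


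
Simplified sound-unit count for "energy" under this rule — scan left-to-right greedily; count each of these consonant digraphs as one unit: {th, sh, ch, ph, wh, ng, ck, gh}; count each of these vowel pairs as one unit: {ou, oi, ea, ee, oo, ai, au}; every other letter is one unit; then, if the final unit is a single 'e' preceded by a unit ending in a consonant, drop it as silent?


Word: "energy" (6 letters)
Left-to-right scan:
  [1] 'e' (letter)
  [2] 'n' (letter)
  [3] 'e' (letter)
  [4] 'r' (letter)
  [5] 'g' (letter)
  [6] 'y' (letter)
Units from scan: 6
Sound units = 6 units


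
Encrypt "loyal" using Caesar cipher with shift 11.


Word: "loyal"
Shift: 11
Each letter → (letter + shift) mod 26:
  'l' (11) + 11 = 22 → 'w'
  'o' (14) + 11 = 25 → 'z'
  'y' (24) + 11 = 9 → 'j'
  'a' (0) + 11 = 11 → 'l'
  'l' (11) + 11 = 22 → 'w'
Result = "wzjlw"


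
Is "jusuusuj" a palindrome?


Word: "jusuusuj"
Reversed: "jusuusuj"
Forward == Backward? jusuusuj == jusuusuj
Palindrome = Yes


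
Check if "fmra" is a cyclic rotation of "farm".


Word: "farm", Candidate: "fmra"
Method: check if candidate is substring of word+word
"farmfarm" contains "fmra"? No
Is rotation = No


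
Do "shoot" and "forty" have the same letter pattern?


Pattern of "shoot": [0, 1, 2, 2, 3]
Pattern of "forty": [0, 1, 2, 3, 4]
Patterns do not match
Same pattern = No


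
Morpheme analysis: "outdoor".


Word: "outdoor"
Morphemes: out- | door
Each morpheme carries meaning
= 2 morphemes


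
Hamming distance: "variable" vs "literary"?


Comparing character by character (same length = 8):
  Pos 0: 'v' vs 'l' !=
  Pos 1: 'a' vs 'i' !=
  Pos 2: 'r' vs 't' !=
  Pos 3: 'i' vs 'e' !=
  Pos 4: 'a' vs 'r' !=
  Pos 5: 'b' vs 'a' !=
  Pos 6: 'l' vs 'r' !=
  Pos 7: 'e' vs 'y' !=
Hamming distance = 8


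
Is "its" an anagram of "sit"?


Word 1: "sit" → sorted: ist
Word 2: "its" → sorted: ist
Same letters? ist == ist
Anagram = Yes


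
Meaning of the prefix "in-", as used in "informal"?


Prefix: in-
As in: informal -> in- + formal
Meaning = not / into


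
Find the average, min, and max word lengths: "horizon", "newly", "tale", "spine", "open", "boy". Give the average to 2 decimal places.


Lengths: "horizon"=7, "newly"=5, "tale"=4, "spine"=5, "open"=4, "boy"=3
Sum = 28, Count = 6
Average = 28/6 = 4.67
= avg=4.67, min=3, max=7


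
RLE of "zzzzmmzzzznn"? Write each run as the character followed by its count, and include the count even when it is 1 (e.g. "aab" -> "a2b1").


String: "zzzzmmzzzznn"
Scanning for consecutive runs:
  'z' x 4
  'm' x 2
  'z' x 4
  'n' x 2
RLE = "z4m2z4n2"


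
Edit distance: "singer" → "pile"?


Word 1: "singer" (length 6)
Word 2: "pile" (length 4)
One optimal edit sequence (insert/delete/substitute each cost 1):
  1. substitute 's' -> 'p'  (+1)
  2. keep 'i'
  3. delete 'n'  (+1)
  4. substitute 'g' -> 'l'  (+1)
  5. keep 'e'
  6. delete 'r'  (+1)
Total edit operations: 4
Edit distance = 4


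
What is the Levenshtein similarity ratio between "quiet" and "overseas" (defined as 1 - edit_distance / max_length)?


Word 1: "quiet" (length 5)
Word 2: "overseas" (length 8)
One optimal edit sequence:
  1. insert 'o'  (+1)
  2. insert 'v'  (+1)
  3. substitute 'q' -> 'e'  (+1)
  4. substitute 'u' -> 'r'  (+1)
  5. substitute 'i' -> 's'  (+1)
  6. keep 'e'
  7. insert 'a'  (+1)
  8. substitute 't' -> 's'  (+1)
Edit distance = 7
Max length = max(5, 8) = 8
Similarity = 1 - 7/8
= 0.1250


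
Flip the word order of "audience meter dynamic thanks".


Original: "audience meter dynamic thanks"
Words (1..n): audience | meter | dynamic | thanks
Reversed (n..1): thanks | dynamic | meter | audience
Result = "thanks dynamic meter audience"


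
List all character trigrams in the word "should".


Word: "should" (length 6)
Number of trigrams = 6 - 3 + 1 = 4
  Position 0: "sho"
  Position 1: "hou"
  Position 2: "oul"
  Position 3: "uld"
Trigrams = "sho", "hou", "oul", "uld"


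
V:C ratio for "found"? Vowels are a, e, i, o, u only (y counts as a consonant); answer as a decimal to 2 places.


Word: "found"
Vowels (a,e,i,o,u): 2
Consonants: 3
Ratio = 2/3
= 0.67


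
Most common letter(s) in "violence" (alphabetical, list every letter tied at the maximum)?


Word: "violence"
Letter counts:
  'c': 1
  'e': 2
  'i': 1
  'l': 1
  'n': 1
  'o': 1
  'v': 1
Maximum count = 2
Most frequent = 'e' (2 times each)


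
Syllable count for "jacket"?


Word: "jacket"
Syllable breakdown: jack · et
Counting: 2 parts
= 2 syllables


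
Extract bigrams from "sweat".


Word: "sweat" (length 5)
Number of bigrams = 5 - 2 + 1 = 4
  Position 0: "sw"
  Position 1: "we"
  Position 2: "ea"
  Position 3: "at"
Bigrams = "sw", "we", "ea", "at"


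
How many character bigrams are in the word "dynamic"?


Word: "dynamic" (length 7)
Number of 2-grams = length - 2 + 1 = 7 - 2 + 1
= 6


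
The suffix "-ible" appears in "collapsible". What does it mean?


Suffix: -ible
Example: collapsible = collapse + -ible, with a spelling change
Meaning = capable of


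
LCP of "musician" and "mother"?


Word 1: "musician"
Word 2: "mother"
Comparing from start:
  Pos 0: 'm' == 'm'
  Pos 1: 'u' != 'o' (stop)
LCP = "m" (length 1)


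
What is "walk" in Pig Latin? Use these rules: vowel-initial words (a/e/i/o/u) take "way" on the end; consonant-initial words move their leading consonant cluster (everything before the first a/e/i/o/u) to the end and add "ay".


Word: "walk"
Starts with consonant(s) → move to end, add 'ay'
Consonant cluster: "w"
Pig Latin = "alkway"


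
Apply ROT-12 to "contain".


Word: "contain"
Shift: 12
Each letter → (letter + shift) mod 26:
  'c' (2) + 12 = 14 → 'o'
  'o' (14) + 12 = 0 → 'a'
  'n' (13) + 12 = 25 → 'z'
  't' (19) + 12 = 5 → 'f'
  'a' (0) + 12 = 12 → 'm'
  'i' (8) + 12 = 20 → 'u'
  'n' (13) + 12 = 25 → 'z'
Result = "oazfmuz"


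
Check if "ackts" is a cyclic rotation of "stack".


Word: "stack", Candidate: "ackts"
Method: check if candidate is substring of word+word
"stackstack" contains "ackts"? No
Is rotation = No


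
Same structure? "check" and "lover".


Pattern of "check": [0, 1, 2, 0, 3]
Pattern of "lover": [0, 1, 2, 3, 4]
Patterns do not match
Same pattern = No


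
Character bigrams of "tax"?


Word: "tax" (length 3)
Number of bigrams = 3 - 2 + 1 = 2
  Position 0: "ta"
  Position 1: "ax"
Bigrams = "ta", "ax"


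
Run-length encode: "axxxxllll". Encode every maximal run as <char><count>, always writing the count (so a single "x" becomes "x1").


String: "axxxxllll"
Scanning for consecutive runs:
  'a' x 1
  'x' x 4
  'l' x 4
RLE = "a1x4l4"


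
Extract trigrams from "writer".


Word: "writer" (length 6)
Number of trigrams = 6 - 3 + 1 = 4
  Position 0: "wri"
  Position 1: "rit"
  Position 2: "ite"
  Position 3: "ter"
Trigrams = "wri", "rit", "ite", "ter"


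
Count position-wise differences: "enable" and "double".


Comparing character by character (same length = 6):
  Pos 0: 'e' vs 'd' !=
  Pos 1: 'n' vs 'o' !=
  Pos 2: 'a' vs 'u' !=
  Pos 3: 'b' vs 'b' =
  Pos 4: 'l' vs 'l' =
  Pos 5: 'e' vs 'e' =
Hamming distance = 3


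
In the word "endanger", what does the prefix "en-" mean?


Prefix: en-
Example: endanger = en- + danger
Meaning = cause to / put into


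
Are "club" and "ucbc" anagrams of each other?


Word 1: "club" → sorted: bclu
Word 2: "ucbc" → sorted: bccu
Same letters? bclu != bccu
Anagram = No


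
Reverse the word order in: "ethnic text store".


Original: "ethnic text store"
Words (1..n): ethnic | text | store
Reversed (n..1): store | text | ethnic
Result = "store text ethnic"


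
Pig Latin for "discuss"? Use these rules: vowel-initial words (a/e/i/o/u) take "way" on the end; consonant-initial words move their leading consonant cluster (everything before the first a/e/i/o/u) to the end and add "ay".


Word: "discuss"
Starts with consonant(s) → move to end, add 'ay'
Consonant cluster: "d"
Pig Latin = "iscussday"


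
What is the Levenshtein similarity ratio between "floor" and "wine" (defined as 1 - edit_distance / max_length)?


Word 1: "floor" (length 5)
Word 2: "wine" (length 4)
One optimal edit sequence:
  1. delete 'f'  (+1)
  2. substitute 'l' -> 'w'  (+1)
  3. substitute 'o' -> 'i'  (+1)
  4. substitute 'o' -> 'n'  (+1)
  5. substitute 'r' -> 'e'  (+1)
Edit distance = 5
Max length = max(5, 4) = 5
Similarity = 1 - 5/5
= 0.0000


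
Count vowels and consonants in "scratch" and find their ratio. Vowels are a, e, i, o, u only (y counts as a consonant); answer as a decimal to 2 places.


Word: "scratch"
Vowels (a,e,i,o,u): 1
Consonants: 6
Ratio = 1/6
= 0.17


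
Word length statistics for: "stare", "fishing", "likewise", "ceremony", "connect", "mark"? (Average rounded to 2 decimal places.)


Lengths: "stare"=5, "fishing"=7, "likewise"=8, "ceremony"=8, "connect"=7, "mark"=4
Sum = 39, Count = 6
Average = 39/6 = 6.50
= avg=6.50, min=4, max=8


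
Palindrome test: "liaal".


Word: "liaal"
Reversed: "laail"
Forward == Backward? liaal != laail
Palindrome = No


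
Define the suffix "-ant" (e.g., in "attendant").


Suffix: -ant
Example: attendant = attend + -ant
Meaning = one who / that which


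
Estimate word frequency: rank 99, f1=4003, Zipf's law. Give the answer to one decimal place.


Zipf's law: f(r) = f(1) / r
f(1) = 4003
f(99) = 4003 / 99
= 40.4 occurrences


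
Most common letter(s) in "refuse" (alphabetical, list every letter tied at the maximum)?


Word: "refuse"
Letter counts:
  'e': 2
  'f': 1
  'r': 1
  's': 1
  'u': 1
Maximum count = 2
Most frequent = 'e' (2 times each)


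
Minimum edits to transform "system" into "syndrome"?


Word 1: "system" (length 6)
Word 2: "syndrome" (length 8)
One optimal edit sequence (insert/delete/substitute each cost 1):
  1. keep 's'
  2. keep 'y'
  3. insert 'n'  (+1)
  4. substitute 's' -> 'd'  (+1)
  5. substitute 't' -> 'r'  (+1)
  6. substitute 'e' -> 'o'  (+1)
  7. keep 'm'
  8. insert 'e'  (+1)
Total edit operations: 5
Edit distance = 5


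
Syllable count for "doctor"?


Word: "doctor"
Syllable breakdown: doc | tor
Counting: 2 parts
= 2 syllables


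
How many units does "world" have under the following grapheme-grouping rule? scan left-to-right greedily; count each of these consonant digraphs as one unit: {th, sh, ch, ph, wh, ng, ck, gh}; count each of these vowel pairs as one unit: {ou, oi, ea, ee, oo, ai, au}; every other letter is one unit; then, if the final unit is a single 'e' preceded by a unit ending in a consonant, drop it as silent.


Word: "world" (5 letters)
Left-to-right scan:
  [1] 'w' (letter)
  [2] 'o' (letter)
  [3] 'r' (letter)
  [4] 'l' (letter)
  [5] 'd' (letter)
Units from scan: 5
Sound units = 5 units


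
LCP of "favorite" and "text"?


Word 1: "favorite"
Word 2: "text"
Comparing from start:
  Pos 0: 'f' != 't' (stop)
LCP = "" (length 0)


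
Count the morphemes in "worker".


Word: "worker"
Morphemes: work + -er
Each morpheme carries meaning
= 2 morphemes


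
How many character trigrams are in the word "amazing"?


Word: "amazing" (length 7)
Number of 3-grams = length - 3 + 1 = 7 - 3 + 1
= 5


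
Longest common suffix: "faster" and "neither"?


Word 1: "faster"
Word 2: "neither"
Comparing from end:
  Pos -1: 'r' == 'r'
  Pos -2: 'e' == 'e'
  Pos -3: 't' != 'h' (stop)
LCS = "er" (length 2)


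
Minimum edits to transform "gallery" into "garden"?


Word 1: "gallery" (length 7)
Word 2: "garden" (length 6)
One optimal edit sequence (insert/delete/substitute each cost 1):
  1. keep 'g'
  2. keep 'a'
  3. substitute 'l' -> 'r'  (+1)
  4. substitute 'l' -> 'd'  (+1)
  5. keep 'e'
  6. delete 'r'  (+1)
  7. substitute 'y' -> 'n'  (+1)
Total edit operations: 4
Edit distance = 4


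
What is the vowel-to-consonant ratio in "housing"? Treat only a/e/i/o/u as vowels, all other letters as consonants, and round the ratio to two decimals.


Word: "housing"
Vowels (a,e,i,o,u): 3
Consonants: 4
Ratio = 3/4
= 0.75


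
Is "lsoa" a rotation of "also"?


Word: "also", Candidate: "lsoa"
Method: check if candidate is substring of word+word
"alsoalso" contains "lsoa"? Yes
Is rotation = Yes


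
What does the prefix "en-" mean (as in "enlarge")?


Prefix: en-
Example: enlarge = en- + large
Meaning = cause to / put into


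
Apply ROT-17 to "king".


Word: "king"
Shift: 17
Each letter → (letter + shift) mod 26:
  'k' (10) + 17 = 1 → 'b'
  'i' (8) + 17 = 25 → 'z'
  'n' (13) + 17 = 4 → 'e'
  'g' (6) + 17 = 23 → 'x'
Result = "bzex"


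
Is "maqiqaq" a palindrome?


Word: "maqiqaq"
Reversed: "qaqiqam"
Forward == Backward? maqiqaq != qaqiqam
Palindrome = No


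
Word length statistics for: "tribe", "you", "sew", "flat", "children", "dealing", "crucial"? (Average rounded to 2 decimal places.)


Lengths: "tribe"=5, "you"=3, "sew"=3, "flat"=4, "children"=8, "dealing"=7, "crucial"=7
Sum = 37, Count = 7
Average = 37/7 = 5.29
= avg=5.29, min=3, max=8


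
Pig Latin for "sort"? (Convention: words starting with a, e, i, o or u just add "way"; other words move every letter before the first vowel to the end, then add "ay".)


Word: "sort"
Starts with consonant(s) → move to end, add 'ay'
Consonant cluster: "s"
Pig Latin = "ortsay"


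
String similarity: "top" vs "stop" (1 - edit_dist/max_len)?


Word 1: "top" (length 3)
Word 2: "stop" (length 4)
One optimal edit sequence:
  1. insert 's'  (+1)
  2. keep 't'
  3. keep 'o'
  4. keep 'p'
Edit distance = 1
Max length = max(3, 4) = 4
Similarity = 1 - 1/4
= 0.7500


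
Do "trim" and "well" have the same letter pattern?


Pattern of "trim": [0, 1, 2, 3]
Pattern of "well": [0, 1, 2, 2]
Patterns do not match
Same pattern = No


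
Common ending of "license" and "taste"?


Word 1: "license"
Word 2: "taste"
Comparing from end:
  Pos -1: 'e' == 'e'
  Pos -2: 's' != 't' (stop)
LCS = "e" (length 1)


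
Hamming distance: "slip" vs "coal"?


Comparing character by character (same length = 4):
  Pos 0: 's' vs 'c' !=
  Pos 1: 'l' vs 'o' !=
  Pos 2: 'i' vs 'a' !=
  Pos 3: 'p' vs 'l' !=
Hamming distance = 4


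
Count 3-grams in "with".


Word: "with" (length 4)
Number of 3-grams = length - 3 + 1 = 4 - 3 + 1
= 2


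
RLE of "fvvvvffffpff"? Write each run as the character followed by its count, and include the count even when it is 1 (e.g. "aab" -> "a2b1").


String: "fvvvvffffpff"
Scanning for consecutive runs:
  'f' x 1
  'v' x 4
  'f' x 4
  'p' x 1
  'f' x 2
RLE = "f1v4f4p1f2"


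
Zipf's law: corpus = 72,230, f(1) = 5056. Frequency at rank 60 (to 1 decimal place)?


Zipf's law: f(r) = f(1) / r
f(1) = 5056
f(60) = 5056 / 60
= 84.3 occurrences


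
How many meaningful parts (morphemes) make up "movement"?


Word: "movement"
Morphemes: move / -ment
Each morpheme carries meaning
= 2 morphemes


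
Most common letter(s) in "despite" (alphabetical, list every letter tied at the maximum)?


Word: "despite"
Letter counts:
  'd': 1
  'e': 2
  'i': 1
  'p': 1
  's': 1
  't': 1
Maximum count = 2
Most frequent = 'e' (2 times each)


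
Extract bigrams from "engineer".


Word: "engineer" (length 8)
Number of bigrams = 8 - 2 + 1 = 7
  Position 0: "en"
  Position 1: "ng"
  Position 2: "gi"
  Position 3: "in"
  Position 4: "ne"
  Position 5: "ee"
  Position 6: "er"
Bigrams = "en", "ng", "gi", "in", "ne", "ee", "er"


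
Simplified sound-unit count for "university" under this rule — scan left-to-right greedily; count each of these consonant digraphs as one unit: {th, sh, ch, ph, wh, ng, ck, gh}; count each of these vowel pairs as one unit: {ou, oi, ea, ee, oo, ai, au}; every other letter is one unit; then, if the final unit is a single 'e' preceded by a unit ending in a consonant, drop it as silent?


Word: "university" (10 letters)
Left-to-right scan:
  (1) 'u' (letter)
  (2) 'n' (letter)
  (3) 'i' (letter)
  (4) 'v' (letter)
  (5) 'e' (letter)
  (6) 'r' (letter)
  (7) 's' (letter)
  (8) 'i' (letter)
  (9) 't' (letter)
  (10) 'y' (letter)
Units from scan: 10
Sound units = 10 units
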